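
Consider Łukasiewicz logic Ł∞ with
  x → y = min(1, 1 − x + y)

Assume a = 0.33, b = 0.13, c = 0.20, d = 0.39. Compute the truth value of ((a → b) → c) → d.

a → b = min(1, 1 − 0.33 + 0.13) = min(1, 0.80) = 0.80
(a → b) → c = min(1, 1 − 0.80 + 0.20) = min(1, 0.40) = 0.40
((a → b) → c) → d = min(1, 1 − 0.40 + 0.39) = min(1, 0.99) = 0.99

0.99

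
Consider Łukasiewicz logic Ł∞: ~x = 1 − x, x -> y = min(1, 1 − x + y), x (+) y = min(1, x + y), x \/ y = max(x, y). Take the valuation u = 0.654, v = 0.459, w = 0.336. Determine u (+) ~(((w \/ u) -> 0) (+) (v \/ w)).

0.849

w \/ u = max(0.336, 0.654) = 0.654
(w \/ u) -> 0 = min(1, 1 − 0.654 + 0.000) = min(1, 0.346) = 0.346
v \/ w = max(0.459, 0.336) = 0.459
((w \/ u) -> 0) (+) (v \/ w) = min(1, 0.346 + 0.459) = min(1, 0.805) = 0.805
~(((w \/ u) -> 0) (+) (v \/ w)) = 1 − 0.805 = 0.195
u (+) ~(((w \/ u) -> 0) (+) (v \/ w)) = min(1, 0.654 + 0.195) = min(1, 0.849) = 0.849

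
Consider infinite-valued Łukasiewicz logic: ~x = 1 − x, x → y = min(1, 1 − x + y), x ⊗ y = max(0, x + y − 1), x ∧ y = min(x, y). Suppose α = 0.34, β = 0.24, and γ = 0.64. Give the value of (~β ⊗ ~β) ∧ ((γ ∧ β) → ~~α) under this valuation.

~β = 1 − 0.24 = 0.76
~β ⊗ ~β = max(0, 0.76 + 0.76 − 1) = max(0, 0.52) = 0.52
γ ∧ β = min(0.64, 0.24) = 0.24
~α = 1 − 0.34 = 0.66
~~α = 1 − 0.66 = 0.34
(γ ∧ β) → ~~α = min(1, 1 − 0.24 + 0.34) = min(1, 1.10) = 1.00
(~β ⊗ ~β) ∧ ((γ ∧ β) → ~~α) = min(0.52, 1.00) = 0.52

0.52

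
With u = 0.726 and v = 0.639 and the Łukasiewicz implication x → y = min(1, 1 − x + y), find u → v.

0.913

u → v = min(1, 1 − 0.726 + 0.639) = min(1, 0.913) = 0.913
For comparison, the Gödel implication (1 if x ≤ y else y) would give 0.639.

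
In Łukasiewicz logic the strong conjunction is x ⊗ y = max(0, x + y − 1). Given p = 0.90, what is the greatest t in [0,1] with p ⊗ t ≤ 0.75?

The residuum of the Łukasiewicz t-norm gives the supremum: min(1, 1 − 0.90 + 0.75).
1 − 0.90 + 0.75 = 0.85, so t = min(1, 0.85) = 0.85.
Check: 0.90 ⊗ 0.85 = max(0, 0.75) = 0.75 ≤ 0.75.

0.85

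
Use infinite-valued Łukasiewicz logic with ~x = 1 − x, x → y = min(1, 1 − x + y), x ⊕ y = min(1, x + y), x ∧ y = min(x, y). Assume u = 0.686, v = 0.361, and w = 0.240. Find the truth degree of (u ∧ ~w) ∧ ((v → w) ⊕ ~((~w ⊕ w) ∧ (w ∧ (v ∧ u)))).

0.686

~w = 1 − 0.240 = 0.760
u ∧ ~w = min(0.686, 0.760) = 0.686
v → w = min(1, 1 − 0.361 + 0.240) = min(1, 0.879) = 0.879
~w ⊕ w = min(1, 0.760 + 0.240) = min(1, 1.000) = 1.000
v ∧ u = min(0.361, 0.686) = 0.361
w ∧ (v ∧ u) = min(0.240, 0.361) = 0.240
(~w ⊕ w) ∧ (w ∧ (v ∧ u)) = min(1.000, 0.240) = 0.240
~((~w ⊕ w) ∧ (w ∧ (v ∧ u))) = 1 − 0.240 = 0.760
(v → w) ⊕ ~((~w ⊕ w) ∧ (w ∧ (v ∧ u))) = min(1, 0.879 + 0.760) = min(1, 1.639) = 1.000
(u ∧ ~w) ∧ ((v → w) ⊕ ~((~w ⊕ w) ∧ (w ∧ (v ∧ u)))) = min(0.686, 1.000) = 0.686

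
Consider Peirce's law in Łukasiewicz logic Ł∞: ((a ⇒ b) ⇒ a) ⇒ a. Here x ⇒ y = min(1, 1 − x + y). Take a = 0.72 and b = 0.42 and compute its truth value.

0.72

a ⇒ b = min(1, 1 − 0.72 + 0.42) = min(1, 0.70) = 0.70
(a ⇒ b) ⇒ a = min(1, 1 − 0.70 + 0.72) = min(1, 1.02) = 1.00
((a ⇒ b) ⇒ a) ⇒ a = min(1, 1 − 1.00 + 0.72) = min(1, 0.72) = 0.72
(The value 0.72 < 1 shows this instance is not satisfied; not a Ł∞-tautology in general.)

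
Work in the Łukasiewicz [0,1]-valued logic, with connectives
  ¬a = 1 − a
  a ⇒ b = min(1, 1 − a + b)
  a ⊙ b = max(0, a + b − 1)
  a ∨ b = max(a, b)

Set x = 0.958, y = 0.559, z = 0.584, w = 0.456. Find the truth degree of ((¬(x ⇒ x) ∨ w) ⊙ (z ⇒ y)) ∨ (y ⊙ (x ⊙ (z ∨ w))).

0.431

x ⇒ x = min(1, 1 − 0.958 + 0.958) = min(1, 1.000) = 1.000
¬(x ⇒ x) = 1 − 1.000 = 0.000
¬(x ⇒ x) ∨ w = max(0.000, 0.456) = 0.456
z ⇒ y = min(1, 1 − 0.584 + 0.559) = min(1, 0.975) = 0.975
(¬(x ⇒ x) ∨ w) ⊙ (z ⇒ y) = max(0, 0.456 + 0.975 − 1) = max(0, 0.431) = 0.431
z ∨ w = max(0.584, 0.456) = 0.584
x ⊙ (z ∨ w) = max(0, 0.958 + 0.584 − 1) = max(0, 0.542) = 0.542
y ⊙ (x ⊙ (z ∨ w)) = max(0, 0.559 + 0.542 − 1) = max(0, 0.101) = 0.101
((¬(x ⇒ x) ∨ w) ⊙ (z ⇒ y)) ∨ (y ⊙ (x ⊙ (z ∨ w))) = max(0.431, 0.101) = 0.431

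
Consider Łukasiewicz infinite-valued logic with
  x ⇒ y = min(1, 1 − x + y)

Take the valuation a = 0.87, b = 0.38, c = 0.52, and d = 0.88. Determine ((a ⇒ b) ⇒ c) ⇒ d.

0.88

a ⇒ b = min(1, 1 − 0.87 + 0.38) = min(1, 0.51) = 0.51
(a ⇒ b) ⇒ c = min(1, 1 − 0.51 + 0.52) = min(1, 1.01) = 1.00
((a ⇒ b) ⇒ c) ⇒ d = min(1, 1 − 1.00 + 0.88) = min(1, 0.88) = 0.88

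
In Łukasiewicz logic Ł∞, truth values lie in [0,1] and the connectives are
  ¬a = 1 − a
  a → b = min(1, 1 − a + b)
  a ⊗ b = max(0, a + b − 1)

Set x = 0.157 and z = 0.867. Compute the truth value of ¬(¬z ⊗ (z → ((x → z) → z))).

0.867

¬z = 1 − 0.867 = 0.133
x → z = min(1, 1 − 0.157 + 0.867) = min(1, 1.710) = 1.000
(x → z) → z = min(1, 1 − 1.000 + 0.867) = min(1, 0.867) = 0.867
z → ((x → z) → z) = min(1, 1 − 0.867 + 0.867) = min(1, 1.000) = 1.000
¬z ⊗ (z → ((x → z) → z)) = max(0, 0.133 + 1.000 − 1) = max(0, 0.133) = 0.133
¬(¬z ⊗ (z → ((x → z) → z))) = 1 − 0.133 = 0.867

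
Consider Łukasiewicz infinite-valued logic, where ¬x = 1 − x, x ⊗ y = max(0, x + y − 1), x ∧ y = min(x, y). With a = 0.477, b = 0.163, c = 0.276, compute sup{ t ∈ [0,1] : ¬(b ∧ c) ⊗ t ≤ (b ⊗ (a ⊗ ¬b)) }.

b ∧ c = min(0.163, 0.276) = 0.163
¬(b ∧ c) = 1 − 0.163 = 0.837
So the left factor is ¬(b ∧ c) = 0.837.
¬b = 1 − 0.163 = 0.837
a ⊗ ¬b = max(0, 0.477 + 0.837 − 1) = max(0, 0.314) = 0.314
b ⊗ (a ⊗ ¬b) = max(0, 0.163 + 0.314 − 1) = max(0, -0.523) = 0.000
So the right-hand bound is b ⊗ (a ⊗ ¬b) = 0.000.
The residuum of the Łukasiewicz t-norm gives the supremum: min(1, 1 − 0.837 + 0.000).
1 − 0.837 + 0.000 = 0.163, so t = min(1, 0.163) = 0.163.
Check: 0.837 ⊗ 0.163 = max(0, 0.000) = 0.000 ≤ 0.000.

0.163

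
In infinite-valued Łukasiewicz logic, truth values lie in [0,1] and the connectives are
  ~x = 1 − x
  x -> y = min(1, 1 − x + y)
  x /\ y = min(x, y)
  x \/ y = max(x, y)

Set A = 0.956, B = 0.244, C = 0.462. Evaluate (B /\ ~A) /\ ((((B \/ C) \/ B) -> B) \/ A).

~A = 1 − 0.956 = 0.044
B /\ ~A = min(0.244, 0.044) = 0.044
B \/ C = max(0.244, 0.462) = 0.462
(B \/ C) \/ B = max(0.462, 0.244) = 0.462
((B \/ C) \/ B) -> B = min(1, 1 − 0.462 + 0.244) = min(1, 0.782) = 0.782
(((B \/ C) \/ B) -> B) \/ A = max(0.782, 0.956) = 0.956
(B /\ ~A) /\ ((((B \/ C) \/ B) -> B) \/ A) = min(0.044, 0.956) = 0.044

0.044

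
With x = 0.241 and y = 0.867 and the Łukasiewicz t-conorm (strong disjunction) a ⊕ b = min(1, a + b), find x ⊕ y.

1.000

x ⊕ y = min(1, 0.241 + 0.867) = min(1, 1.108) = 1.000
For comparison, the Gödel t-conorm max(a, b) would give 0.867.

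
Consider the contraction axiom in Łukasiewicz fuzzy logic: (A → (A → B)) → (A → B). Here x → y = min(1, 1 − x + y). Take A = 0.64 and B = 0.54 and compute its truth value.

0.90

A → B = min(1, 1 − 0.64 + 0.54) = min(1, 0.90) = 0.90
A → (A → B) = min(1, 1 − 0.64 + 0.90) = min(1, 1.26) = 1.00
(A → (A → B)) → (A → B) = min(1, 1 − 1.00 + 0.90) = min(1, 0.90) = 0.90
(The value 0.90 < 1 shows this instance is not satisfied; fails in Ł∞ (the t-norm is not idempotent).)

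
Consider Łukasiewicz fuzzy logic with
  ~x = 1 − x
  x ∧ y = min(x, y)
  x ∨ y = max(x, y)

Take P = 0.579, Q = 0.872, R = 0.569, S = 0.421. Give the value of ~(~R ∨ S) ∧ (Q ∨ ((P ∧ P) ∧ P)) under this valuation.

~R = 1 − 0.569 = 0.431
~R ∨ S = max(0.431, 0.421) = 0.431
~(~R ∨ S) = 1 − 0.431 = 0.569
P ∧ P = min(0.579, 0.579) = 0.579
(P ∧ P) ∧ P = min(0.579, 0.579) = 0.579
Q ∨ ((P ∧ P) ∧ P) = max(0.872, 0.579) = 0.872
~(~R ∨ S) ∧ (Q ∨ ((P ∧ P) ∧ P)) = min(0.569, 0.872) = 0.569

0.569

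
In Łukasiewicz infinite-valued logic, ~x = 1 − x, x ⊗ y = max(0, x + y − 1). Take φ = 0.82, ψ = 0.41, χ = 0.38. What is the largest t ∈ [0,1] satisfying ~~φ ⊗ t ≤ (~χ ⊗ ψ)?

0.21

~φ = 1 − 0.82 = 0.18
~~φ = 1 − 0.18 = 0.82
So the left factor is ~~φ = 0.82.
~χ = 1 − 0.38 = 0.62
~χ ⊗ ψ = max(0, 0.62 + 0.41 − 1) = max(0, 0.03) = 0.03
So the right-hand bound is ~χ ⊗ ψ = 0.03.
The residuum of the Łukasiewicz t-norm gives the supremum: min(1, 1 − 0.82 + 0.03).
1 − 0.82 + 0.03 = 0.21, so t = min(1, 0.21) = 0.21.
Check: 0.82 ⊗ 0.21 = max(0, 0.03) = 0.03 ≤ 0.03.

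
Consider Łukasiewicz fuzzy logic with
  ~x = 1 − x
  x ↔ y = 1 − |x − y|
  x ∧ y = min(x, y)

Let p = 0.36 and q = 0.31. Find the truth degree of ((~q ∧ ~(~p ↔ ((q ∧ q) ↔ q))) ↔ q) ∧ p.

0.36

~q = 1 − 0.31 = 0.69
~p = 1 − 0.36 = 0.64
q ∧ q = min(0.31, 0.31) = 0.31
(q ∧ q) ↔ q = 1 − |0.31 − 0.31| = 1 − 0.00 = 1.00
~p ↔ ((q ∧ q) ↔ q) = 1 − |0.64 − 1.00| = 1 − 0.36 = 0.64
~(~p ↔ ((q ∧ q) ↔ q)) = 1 − 0.64 = 0.36
~q ∧ ~(~p ↔ ((q ∧ q) ↔ q)) = min(0.69, 0.36) = 0.36
(~q ∧ ~(~p ↔ ((q ∧ q) ↔ q))) ↔ q = 1 − |0.36 − 0.31| = 1 − 0.05 = 0.95
((~q ∧ ~(~p ↔ ((q ∧ q) ↔ q))) ↔ q) ∧ p = min(0.95, 0.36) = 0.36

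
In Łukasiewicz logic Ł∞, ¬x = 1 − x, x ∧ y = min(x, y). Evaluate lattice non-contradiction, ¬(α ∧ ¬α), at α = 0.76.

¬α = 1 − 0.76 = 0.24
α ∧ ¬α = min(0.76, 0.24) = 0.24
¬(α ∧ ¬α) = 1 − 0.24 = 0.76
(The value 0.76 < 1 shows this instance is not satisfied; not a Ł∞-tautology — its value is 1 − min(a, 1−a).)

0.76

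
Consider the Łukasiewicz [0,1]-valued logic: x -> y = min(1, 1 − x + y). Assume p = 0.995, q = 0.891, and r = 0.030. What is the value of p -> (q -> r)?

0.144

q -> r = min(1, 1 − 0.891 + 0.030) = min(1, 0.139) = 0.139
p -> (q -> r) = min(1, 1 − 0.995 + 0.139) = min(1, 0.144) = 0.144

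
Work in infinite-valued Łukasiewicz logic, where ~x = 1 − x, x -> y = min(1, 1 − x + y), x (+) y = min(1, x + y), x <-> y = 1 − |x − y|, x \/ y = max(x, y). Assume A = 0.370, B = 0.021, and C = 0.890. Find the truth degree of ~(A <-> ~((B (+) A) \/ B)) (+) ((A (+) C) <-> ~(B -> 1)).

0.239

B (+) A = min(1, 0.021 + 0.370) = min(1, 0.391) = 0.391
(B (+) A) \/ B = max(0.391, 0.021) = 0.391
~((B (+) A) \/ B) = 1 − 0.391 = 0.609
A <-> ~((B (+) A) \/ B) = 1 − |0.370 − 0.609| = 1 − 0.239 = 0.761
~(A <-> ~((B (+) A) \/ B)) = 1 − 0.761 = 0.239
A (+) C = min(1, 0.370 + 0.890) = min(1, 1.260) = 1.000
B -> 1 = min(1, 1 − 0.021 + 1.000) = min(1, 1.979) = 1.000
~(B -> 1) = 1 − 1.000 = 0.000
(A (+) C) <-> ~(B -> 1) = 1 − |1.000 − 0.000| = 1 − 1.000 = 0.000
~(A <-> ~((B (+) A) \/ B)) (+) ((A (+) C) <-> ~(B -> 1)) = min(1, 0.239 + 0.000) = min(1, 0.239) = 0.239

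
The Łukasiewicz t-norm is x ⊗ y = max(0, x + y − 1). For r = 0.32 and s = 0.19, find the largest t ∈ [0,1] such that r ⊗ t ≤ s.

0.87

The residuum of the Łukasiewicz t-norm gives the supremum: min(1, 1 − 0.32 + 0.19).
1 − 0.32 + 0.19 = 0.87, so t = min(1, 0.87) = 0.87.
Check: 0.32 ⊗ 0.87 = max(0, 0.19) = 0.19 ≤ 0.19.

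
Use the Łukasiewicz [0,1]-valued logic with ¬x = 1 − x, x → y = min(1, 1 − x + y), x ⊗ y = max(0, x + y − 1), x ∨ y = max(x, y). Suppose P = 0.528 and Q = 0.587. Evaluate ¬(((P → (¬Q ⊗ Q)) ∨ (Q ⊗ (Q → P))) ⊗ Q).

¬Q = 1 − 0.587 = 0.413
¬Q ⊗ Q = max(0, 0.413 + 0.587 − 1) = max(0, 0.000) = 0.000
P → (¬Q ⊗ Q) = min(1, 1 − 0.528 + 0.000) = min(1, 0.472) = 0.472
Q → P = min(1, 1 − 0.587 + 0.528) = min(1, 0.941) = 0.941
Q ⊗ (Q → P) = max(0, 0.587 + 0.941 − 1) = max(0, 0.528) = 0.528
(P → (¬Q ⊗ Q)) ∨ (Q ⊗ (Q → P)) = max(0.472, 0.528) = 0.528
((P → (¬Q ⊗ Q)) ∨ (Q ⊗ (Q → P))) ⊗ Q = max(0, 0.528 + 0.587 − 1) = max(0, 0.115) = 0.115
¬(((P → (¬Q ⊗ Q)) ∨ (Q ⊗ (Q → P))) ⊗ Q) = 1 − 0.115 = 0.885

0.885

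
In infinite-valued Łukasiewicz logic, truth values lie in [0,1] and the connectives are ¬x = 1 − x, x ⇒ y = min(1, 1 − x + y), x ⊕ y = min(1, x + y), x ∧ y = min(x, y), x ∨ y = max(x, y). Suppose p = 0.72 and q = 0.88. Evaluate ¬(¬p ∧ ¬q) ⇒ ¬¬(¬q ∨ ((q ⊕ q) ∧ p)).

¬p = 1 − 0.72 = 0.28
¬q = 1 − 0.88 = 0.12
¬p ∧ ¬q = min(0.28, 0.12) = 0.12
¬(¬p ∧ ¬q) = 1 − 0.12 = 0.88
q ⊕ q = min(1, 0.88 + 0.88) = min(1, 1.76) = 1.00
(q ⊕ q) ∧ p = min(1.00, 0.72) = 0.72
¬q ∨ ((q ⊕ q) ∧ p) = max(0.12, 0.72) = 0.72
¬(¬q ∨ ((q ⊕ q) ∧ p)) = 1 − 0.72 = 0.28
¬¬(¬q ∨ ((q ⊕ q) ∧ p)) = 1 − 0.28 = 0.72
¬(¬p ∧ ¬q) ⇒ ¬¬(¬q ∨ ((q ⊕ q) ∧ p)) = min(1, 1 − 0.88 + 0.72) = min(1, 0.84) = 0.84

0.84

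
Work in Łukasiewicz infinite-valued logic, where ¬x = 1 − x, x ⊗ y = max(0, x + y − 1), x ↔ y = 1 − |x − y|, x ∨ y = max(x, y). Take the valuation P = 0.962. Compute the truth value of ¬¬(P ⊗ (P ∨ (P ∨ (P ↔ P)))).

P ↔ P = 1 − |0.962 − 0.962| = 1 − 0.000 = 1.000
P ∨ (P ↔ P) = max(0.962, 1.000) = 1.000
P ∨ (P ∨ (P ↔ P)) = max(0.962, 1.000) = 1.000
P ⊗ (P ∨ (P ∨ (P ↔ P))) = max(0, 0.962 + 1.000 − 1) = max(0, 0.962) = 0.962
¬(P ⊗ (P ∨ (P ∨ (P ↔ P)))) = 1 − 0.962 = 0.038
¬¬(P ⊗ (P ∨ (P ∨ (P ↔ P)))) = 1 − 0.038 = 0.962

0.962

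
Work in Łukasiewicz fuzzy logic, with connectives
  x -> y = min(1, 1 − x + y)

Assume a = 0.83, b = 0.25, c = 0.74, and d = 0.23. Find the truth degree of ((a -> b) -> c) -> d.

a -> b = min(1, 1 − 0.83 + 0.25) = min(1, 0.42) = 0.42
(a -> b) -> c = min(1, 1 − 0.42 + 0.74) = min(1, 1.32) = 1.00
((a -> b) -> c) -> d = min(1, 1 − 1.00 + 0.23) = min(1, 0.23) = 0.23

0.23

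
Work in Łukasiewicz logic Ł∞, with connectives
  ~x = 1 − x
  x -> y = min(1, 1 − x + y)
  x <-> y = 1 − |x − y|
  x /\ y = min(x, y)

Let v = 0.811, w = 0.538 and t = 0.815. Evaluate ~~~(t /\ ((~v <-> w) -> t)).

~v = 1 − 0.811 = 0.189
~v <-> w = 1 − |0.189 − 0.538| = 1 − 0.349 = 0.651
(~v <-> w) -> t = min(1, 1 − 0.651 + 0.815) = min(1, 1.164) = 1.000
t /\ ((~v <-> w) -> t) = min(0.815, 1.000) = 0.815
~(t /\ ((~v <-> w) -> t)) = 1 − 0.815 = 0.185
~~(t /\ ((~v <-> w) -> t)) = 1 − 0.185 = 0.815
~~~(t /\ ((~v <-> w) -> t)) = 1 − 0.815 = 0.185

0.185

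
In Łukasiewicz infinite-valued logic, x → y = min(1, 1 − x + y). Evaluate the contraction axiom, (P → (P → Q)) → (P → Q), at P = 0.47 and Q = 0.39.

0.92

P → Q = min(1, 1 − 0.47 + 0.39) = min(1, 0.92) = 0.92
P → (P → Q) = min(1, 1 − 0.47 + 0.92) = min(1, 1.45) = 1.00
(P → (P → Q)) → (P → Q) = min(1, 1 − 1.00 + 0.92) = min(1, 0.92) = 0.92
(The value 0.92 < 1 shows this instance is not satisfied; fails in Ł∞ (the t-norm is not idempotent).)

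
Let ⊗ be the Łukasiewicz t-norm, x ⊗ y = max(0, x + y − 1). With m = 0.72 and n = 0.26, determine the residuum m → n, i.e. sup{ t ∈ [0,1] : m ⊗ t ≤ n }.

0.54

The residuum of the Łukasiewicz t-norm gives the supremum: min(1, 1 − 0.72 + 0.26).
1 − 0.72 + 0.26 = 0.54, so t = min(1, 0.54) = 0.54.
Check: 0.72 ⊗ 0.54 = max(0, 0.26) = 0.26 ≤ 0.26.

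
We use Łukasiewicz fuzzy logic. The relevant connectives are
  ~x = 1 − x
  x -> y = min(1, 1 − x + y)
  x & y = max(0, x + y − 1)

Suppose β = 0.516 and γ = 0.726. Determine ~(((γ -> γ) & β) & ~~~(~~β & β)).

0.516

γ -> γ = min(1, 1 − 0.726 + 0.726) = min(1, 1.000) = 1.000
(γ -> γ) & β = max(0, 1.000 + 0.516 − 1) = max(0, 0.516) = 0.516
~β = 1 − 0.516 = 0.484
~~β = 1 − 0.484 = 0.516
~~β & β = max(0, 0.516 + 0.516 − 1) = max(0, 0.032) = 0.032
~(~~β & β) = 1 − 0.032 = 0.968
~~(~~β & β) = 1 − 0.968 = 0.032
~~~(~~β & β) = 1 − 0.032 = 0.968
((γ -> γ) & β) & ~~~(~~β & β) = max(0, 0.516 + 0.968 − 1) = max(0, 0.484) = 0.484
~(((γ -> γ) & β) & ~~~(~~β & β)) = 1 − 0.484 = 0.516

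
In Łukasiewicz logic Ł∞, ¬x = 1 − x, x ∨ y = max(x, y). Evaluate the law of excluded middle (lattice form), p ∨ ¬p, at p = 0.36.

¬p = 1 − 0.36 = 0.64
p ∨ ¬p = max(0.36, 0.64) = 0.64
(The value 0.64 < 1 shows this instance is not satisfied; not a Ł∞-tautology — its value is max(a, 1−a).)

0.64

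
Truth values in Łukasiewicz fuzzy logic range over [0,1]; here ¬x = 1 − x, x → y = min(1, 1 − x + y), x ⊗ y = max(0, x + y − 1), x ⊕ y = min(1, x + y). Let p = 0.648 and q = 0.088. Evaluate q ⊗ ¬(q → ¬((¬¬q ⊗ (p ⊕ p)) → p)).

0.000

¬q = 1 − 0.088 = 0.912
¬¬q = 1 − 0.912 = 0.088
p ⊕ p = min(1, 0.648 + 0.648) = min(1, 1.296) = 1.000
¬¬q ⊗ (p ⊕ p) = max(0, 0.088 + 1.000 − 1) = max(0, 0.088) = 0.088
(¬¬q ⊗ (p ⊕ p)) → p = min(1, 1 − 0.088 + 0.648) = min(1, 1.560) = 1.000
¬((¬¬q ⊗ (p ⊕ p)) → p) = 1 − 1.000 = 0.000
q → ¬((¬¬q ⊗ (p ⊕ p)) → p) = min(1, 1 − 0.088 + 0.000) = min(1, 0.912) = 0.912
¬(q → ¬((¬¬q ⊗ (p ⊕ p)) → p)) = 1 − 0.912 = 0.088
q ⊗ ¬(q → ¬((¬¬q ⊗ (p ⊕ p)) → p)) = max(0, 0.088 + 0.088 − 1) = max(0, -0.824) = 0.000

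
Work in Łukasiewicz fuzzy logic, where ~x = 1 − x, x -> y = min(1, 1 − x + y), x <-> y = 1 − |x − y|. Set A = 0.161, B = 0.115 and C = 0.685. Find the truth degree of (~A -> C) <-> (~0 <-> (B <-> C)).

0.584

~A = 1 − 0.161 = 0.839
~A -> C = min(1, 1 − 0.839 + 0.685) = min(1, 0.846) = 0.846
~0 = 1 − 0.000 = 1.000
B <-> C = 1 − |0.115 − 0.685| = 1 − 0.570 = 0.430
~0 <-> (B <-> C) = 1 − |1.000 − 0.430| = 1 − 0.570 = 0.430
(~A -> C) <-> (~0 <-> (B <-> C)) = 1 − |0.846 − 0.430| = 1 − 0.416 = 0.584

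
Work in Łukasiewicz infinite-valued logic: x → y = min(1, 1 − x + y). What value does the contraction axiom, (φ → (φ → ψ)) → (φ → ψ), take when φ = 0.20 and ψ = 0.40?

φ → ψ = min(1, 1 − 0.20 + 0.40) = min(1, 1.20) = 1.00
φ → (φ → ψ) = min(1, 1 − 0.20 + 1.00) = min(1, 1.80) = 1.00
(φ → (φ → ψ)) → (φ → ψ) = min(1, 1 − 1.00 + 1.00) = min(1, 1.00) = 1.00

1.00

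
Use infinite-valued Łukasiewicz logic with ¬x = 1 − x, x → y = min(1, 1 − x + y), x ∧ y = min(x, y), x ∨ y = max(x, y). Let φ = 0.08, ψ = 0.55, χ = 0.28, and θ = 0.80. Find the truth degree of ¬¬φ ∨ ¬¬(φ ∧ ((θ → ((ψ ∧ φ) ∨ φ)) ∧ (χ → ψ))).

0.08

¬φ = 1 − 0.08 = 0.92
¬¬φ = 1 − 0.92 = 0.08
ψ ∧ φ = min(0.55, 0.08) = 0.08
(ψ ∧ φ) ∨ φ = max(0.08, 0.08) = 0.08
θ → ((ψ ∧ φ) ∨ φ) = min(1, 1 − 0.80 + 0.08) = min(1, 0.28) = 0.28
χ → ψ = min(1, 1 − 0.28 + 0.55) = min(1, 1.27) = 1.00
(θ → ((ψ ∧ φ) ∨ φ)) ∧ (χ → ψ) = min(0.28, 1.00) = 0.28
φ ∧ ((θ → ((ψ ∧ φ) ∨ φ)) ∧ (χ → ψ)) = min(0.08, 0.28) = 0.08
¬(φ ∧ ((θ → ((ψ ∧ φ) ∨ φ)) ∧ (χ → ψ))) = 1 − 0.08 = 0.92
¬¬(φ ∧ ((θ → ((ψ ∧ φ) ∨ φ)) ∧ (χ → ψ))) = 1 − 0.92 = 0.08
¬¬φ ∨ ¬¬(φ ∧ ((θ → ((ψ ∧ φ) ∨ φ)) ∧ (χ → ψ))) = max(0.08, 0.08) = 0.08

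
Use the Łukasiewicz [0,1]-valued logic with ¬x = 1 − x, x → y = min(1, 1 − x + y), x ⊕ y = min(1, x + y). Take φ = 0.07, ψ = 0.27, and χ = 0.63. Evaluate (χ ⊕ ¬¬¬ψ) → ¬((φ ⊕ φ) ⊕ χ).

0.23

¬ψ = 1 − 0.27 = 0.73
¬¬ψ = 1 − 0.73 = 0.27
¬¬¬ψ = 1 − 0.27 = 0.73
χ ⊕ ¬¬¬ψ = min(1, 0.63 + 0.73) = min(1, 1.36) = 1.00
φ ⊕ φ = min(1, 0.07 + 0.07) = min(1, 0.14) = 0.14
(φ ⊕ φ) ⊕ χ = min(1, 0.14 + 0.63) = min(1, 0.77) = 0.77
¬((φ ⊕ φ) ⊕ χ) = 1 − 0.77 = 0.23
(χ ⊕ ¬¬¬ψ) → ¬((φ ⊕ φ) ⊕ χ) = min(1, 1 − 1.00 + 0.23) = min(1, 0.23) = 0.23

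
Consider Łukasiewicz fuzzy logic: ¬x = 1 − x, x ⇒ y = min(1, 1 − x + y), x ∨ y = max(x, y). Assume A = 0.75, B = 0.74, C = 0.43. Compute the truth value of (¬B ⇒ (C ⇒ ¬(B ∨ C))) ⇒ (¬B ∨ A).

0.75

¬B = 1 − 0.74 = 0.26
B ∨ C = max(0.74, 0.43) = 0.74
¬(B ∨ C) = 1 − 0.74 = 0.26
C ⇒ ¬(B ∨ C) = min(1, 1 − 0.43 + 0.26) = min(1, 0.83) = 0.83
¬B ⇒ (C ⇒ ¬(B ∨ C)) = min(1, 1 − 0.26 + 0.83) = min(1, 1.57) = 1.00
¬B ∨ A = max(0.26, 0.75) = 0.75
(¬B ⇒ (C ⇒ ¬(B ∨ C))) ⇒ (¬B ∨ A) = min(1, 1 − 1.00 + 0.75) = min(1, 0.75) = 0.75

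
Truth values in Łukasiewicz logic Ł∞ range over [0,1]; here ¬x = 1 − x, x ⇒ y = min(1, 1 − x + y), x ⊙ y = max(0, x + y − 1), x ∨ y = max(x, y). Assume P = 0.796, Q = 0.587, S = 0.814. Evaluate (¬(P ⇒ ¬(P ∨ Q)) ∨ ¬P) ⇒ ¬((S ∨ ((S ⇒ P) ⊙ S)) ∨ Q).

0.594

P ∨ Q = max(0.796, 0.587) = 0.796
¬(P ∨ Q) = 1 − 0.796 = 0.204
P ⇒ ¬(P ∨ Q) = min(1, 1 − 0.796 + 0.204) = min(1, 0.408) = 0.408
¬(P ⇒ ¬(P ∨ Q)) = 1 − 0.408 = 0.592
¬P = 1 − 0.796 = 0.204
¬(P ⇒ ¬(P ∨ Q)) ∨ ¬P = max(0.592, 0.204) = 0.592
S ⇒ P = min(1, 1 − 0.814 + 0.796) = min(1, 0.982) = 0.982
(S ⇒ P) ⊙ S = max(0, 0.982 + 0.814 − 1) = max(0, 0.796) = 0.796
S ∨ ((S ⇒ P) ⊙ S) = max(0.814, 0.796) = 0.814
(S ∨ ((S ⇒ P) ⊙ S)) ∨ Q = max(0.814, 0.587) = 0.814
¬((S ∨ ((S ⇒ P) ⊙ S)) ∨ Q) = 1 − 0.814 = 0.186
(¬(P ⇒ ¬(P ∨ Q)) ∨ ¬P) ⇒ ¬((S ∨ ((S ⇒ P) ⊙ S)) ∨ Q) = min(1, 1 − 0.592 + 0.186) = min(1, 0.594) = 0.594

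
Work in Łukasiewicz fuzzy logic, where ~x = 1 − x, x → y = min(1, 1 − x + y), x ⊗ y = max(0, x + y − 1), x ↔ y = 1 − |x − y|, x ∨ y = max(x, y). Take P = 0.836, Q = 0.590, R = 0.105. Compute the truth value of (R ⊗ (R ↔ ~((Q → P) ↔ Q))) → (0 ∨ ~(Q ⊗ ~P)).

Q → P = min(1, 1 − 0.590 + 0.836) = min(1, 1.246) = 1.000
(Q → P) ↔ Q = 1 − |1.000 − 0.590| = 1 − 0.410 = 0.590
~((Q → P) ↔ Q) = 1 − 0.590 = 0.410
R ↔ ~((Q → P) ↔ Q) = 1 − |0.105 − 0.410| = 1 − 0.305 = 0.695
R ⊗ (R ↔ ~((Q → P) ↔ Q)) = max(0, 0.105 + 0.695 − 1) = max(0, -0.200) = 0.000
~P = 1 − 0.836 = 0.164
Q ⊗ ~P = max(0, 0.590 + 0.164 − 1) = max(0, -0.246) = 0.000
~(Q ⊗ ~P) = 1 − 0.000 = 1.000
0 ∨ ~(Q ⊗ ~P) = max(0.000, 1.000) = 1.000
(R ⊗ (R ↔ ~((Q → P) ↔ Q))) → (0 ∨ ~(Q ⊗ ~P)) = min(1, 1 − 0.000 + 1.000) = min(1, 2.000) = 1.000

1.000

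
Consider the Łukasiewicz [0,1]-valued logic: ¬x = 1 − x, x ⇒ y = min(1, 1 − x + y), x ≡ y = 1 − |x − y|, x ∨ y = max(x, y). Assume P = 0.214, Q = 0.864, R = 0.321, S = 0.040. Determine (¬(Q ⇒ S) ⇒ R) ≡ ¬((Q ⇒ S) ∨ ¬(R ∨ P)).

0.824

Q ⇒ S = min(1, 1 − 0.864 + 0.040) = min(1, 0.176) = 0.176
¬(Q ⇒ S) = 1 − 0.176 = 0.824
¬(Q ⇒ S) ⇒ R = min(1, 1 − 0.824 + 0.321) = min(1, 0.497) = 0.497
R ∨ P = max(0.321, 0.214) = 0.321
¬(R ∨ P) = 1 − 0.321 = 0.679
(Q ⇒ S) ∨ ¬(R ∨ P) = max(0.176, 0.679) = 0.679
¬((Q ⇒ S) ∨ ¬(R ∨ P)) = 1 − 0.679 = 0.321
(¬(Q ⇒ S) ⇒ R) ≡ ¬((Q ⇒ S) ∨ ¬(R ∨ P)) = 1 − |0.497 − 0.321| = 1 − 0.176 = 0.824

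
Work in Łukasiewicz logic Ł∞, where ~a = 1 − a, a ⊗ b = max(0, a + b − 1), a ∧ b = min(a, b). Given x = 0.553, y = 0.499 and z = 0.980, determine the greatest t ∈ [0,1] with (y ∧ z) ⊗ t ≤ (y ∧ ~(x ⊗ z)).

y ∧ z = min(0.499, 0.980) = 0.499
So the left factor is y ∧ z = 0.499.
x ⊗ z = max(0, 0.553 + 0.980 − 1) = max(0, 0.533) = 0.533
~(x ⊗ z) = 1 − 0.533 = 0.467
y ∧ ~(x ⊗ z) = min(0.499, 0.467) = 0.467
So the right-hand bound is y ∧ ~(x ⊗ z) = 0.467.
The residuum of the Łukasiewicz t-norm gives the supremum: min(1, 1 − 0.499 + 0.467).
1 − 0.499 + 0.467 = 0.968, so t = min(1, 0.968) = 0.968.
Check: 0.499 ⊗ 0.968 = max(0, 0.467) = 0.467 ≤ 0.467.

0.968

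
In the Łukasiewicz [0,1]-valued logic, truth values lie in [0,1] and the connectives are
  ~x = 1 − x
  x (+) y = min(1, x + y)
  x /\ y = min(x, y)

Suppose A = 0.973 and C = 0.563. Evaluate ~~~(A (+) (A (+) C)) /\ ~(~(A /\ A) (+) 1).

A (+) C = min(1, 0.973 + 0.563) = min(1, 1.536) = 1.000
A (+) (A (+) C) = min(1, 0.973 + 1.000) = min(1, 1.973) = 1.000
~(A (+) (A (+) C)) = 1 − 1.000 = 0.000
~~(A (+) (A (+) C)) = 1 − 0.000 = 1.000
~~~(A (+) (A (+) C)) = 1 − 1.000 = 0.000
A /\ A = min(0.973, 0.973) = 0.973
~(A /\ A) = 1 − 0.973 = 0.027
~(A /\ A) (+) 1 = min(1, 0.027 + 1.000) = min(1, 1.027) = 1.000
~(~(A /\ A) (+) 1) = 1 − 1.000 = 0.000
~~~(A (+) (A (+) C)) /\ ~(~(A /\ A) (+) 1) = min(0.000, 0.000) = 0.000

0.000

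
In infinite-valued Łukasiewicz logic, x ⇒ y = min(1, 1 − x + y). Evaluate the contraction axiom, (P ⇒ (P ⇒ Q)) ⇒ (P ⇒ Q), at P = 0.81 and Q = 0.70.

0.89

P ⇒ Q = min(1, 1 − 0.81 + 0.70) = min(1, 0.89) = 0.89
P ⇒ (P ⇒ Q) = min(1, 1 − 0.81 + 0.89) = min(1, 1.08) = 1.00
(P ⇒ (P ⇒ Q)) ⇒ (P ⇒ Q) = min(1, 1 − 1.00 + 0.89) = min(1, 0.89) = 0.89
(The value 0.89 < 1 shows this instance is not satisfied; fails in Ł∞ (the t-norm is not idempotent).)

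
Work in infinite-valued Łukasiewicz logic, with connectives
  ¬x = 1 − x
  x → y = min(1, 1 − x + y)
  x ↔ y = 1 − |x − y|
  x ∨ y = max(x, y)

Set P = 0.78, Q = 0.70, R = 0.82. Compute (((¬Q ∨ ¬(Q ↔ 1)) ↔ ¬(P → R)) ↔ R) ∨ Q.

0.88

¬Q = 1 − 0.70 = 0.30
Q ↔ 1 = 1 − |0.70 − 1.00| = 1 − 0.30 = 0.70
¬(Q ↔ 1) = 1 − 0.70 = 0.30
¬Q ∨ ¬(Q ↔ 1) = max(0.30, 0.30) = 0.30
P → R = min(1, 1 − 0.78 + 0.82) = min(1, 1.04) = 1.00
¬(P → R) = 1 − 1.00 = 0.00
(¬Q ∨ ¬(Q ↔ 1)) ↔ ¬(P → R) = 1 − |0.30 − 0.00| = 1 − 0.30 = 0.70
((¬Q ∨ ¬(Q ↔ 1)) ↔ ¬(P → R)) ↔ R = 1 − |0.70 − 0.82| = 1 − 0.12 = 0.88
(((¬Q ∨ ¬(Q ↔ 1)) ↔ ¬(P → R)) ↔ R) ∨ Q = max(0.88, 0.70) = 0.88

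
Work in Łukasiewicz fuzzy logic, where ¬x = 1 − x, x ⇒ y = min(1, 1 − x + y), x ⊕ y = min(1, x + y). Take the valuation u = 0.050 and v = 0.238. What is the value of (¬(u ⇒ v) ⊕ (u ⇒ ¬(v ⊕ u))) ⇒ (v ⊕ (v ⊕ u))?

0.526

u ⇒ v = min(1, 1 − 0.050 + 0.238) = min(1, 1.188) = 1.000
¬(u ⇒ v) = 1 − 1.000 = 0.000
v ⊕ u = min(1, 0.238 + 0.050) = min(1, 0.288) = 0.288
¬(v ⊕ u) = 1 − 0.288 = 0.712
u ⇒ ¬(v ⊕ u) = min(1, 1 − 0.050 + 0.712) = min(1, 1.662) = 1.000
¬(u ⇒ v) ⊕ (u ⇒ ¬(v ⊕ u)) = min(1, 0.000 + 1.000) = min(1, 1.000) = 1.000
v ⊕ (v ⊕ u) = min(1, 0.238 + 0.288) = min(1, 0.526) = 0.526
(¬(u ⇒ v) ⊕ (u ⇒ ¬(v ⊕ u))) ⇒ (v ⊕ (v ⊕ u)) = min(1, 1 − 1.000 + 0.526) = min(1, 0.526) = 0.526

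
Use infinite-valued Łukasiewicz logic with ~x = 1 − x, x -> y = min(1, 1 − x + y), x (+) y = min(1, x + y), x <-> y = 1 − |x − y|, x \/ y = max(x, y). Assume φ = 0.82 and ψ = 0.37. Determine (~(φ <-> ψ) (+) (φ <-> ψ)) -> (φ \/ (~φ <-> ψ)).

φ <-> ψ = 1 − |0.82 − 0.37| = 1 − 0.45 = 0.55
~(φ <-> ψ) = 1 − 0.55 = 0.45
~(φ <-> ψ) (+) (φ <-> ψ) = min(1, 0.45 + 0.55) = min(1, 1.00) = 1.00
~φ = 1 − 0.82 = 0.18
~φ <-> ψ = 1 − |0.18 − 0.37| = 1 − 0.19 = 0.81
φ \/ (~φ <-> ψ) = max(0.82, 0.81) = 0.82
(~(φ <-> ψ) (+) (φ <-> ψ)) -> (φ \/ (~φ <-> ψ)) = min(1, 1 − 1.00 + 0.82) = min(1, 0.82) = 0.82

0.82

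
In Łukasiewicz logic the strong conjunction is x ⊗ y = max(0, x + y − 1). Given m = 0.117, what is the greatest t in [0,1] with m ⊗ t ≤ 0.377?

1.000

The residuum of the Łukasiewicz t-norm gives the supremum: min(1, 1 − 0.117 + 0.377).
1 − 0.117 + 0.377 = 1.260, so t = min(1, 1.260) = 1.000.
Check: 0.117 ⊗ 1.000 = max(0, 0.117) = 0.117 ≤ 0.377.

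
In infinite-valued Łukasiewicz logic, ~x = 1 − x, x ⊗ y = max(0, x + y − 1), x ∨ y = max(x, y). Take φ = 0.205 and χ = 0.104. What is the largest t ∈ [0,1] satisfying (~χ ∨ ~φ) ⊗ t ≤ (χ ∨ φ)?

0.309

~χ = 1 − 0.104 = 0.896
~φ = 1 − 0.205 = 0.795
~χ ∨ ~φ = max(0.896, 0.795) = 0.896
So the left factor is ~χ ∨ ~φ = 0.896.
χ ∨ φ = max(0.104, 0.205) = 0.205
So the right-hand bound is χ ∨ φ = 0.205.
The residuum of the Łukasiewicz t-norm gives the supremum: min(1, 1 − 0.896 + 0.205).
1 − 0.896 + 0.205 = 0.309, so t = min(1, 0.309) = 0.309.
Check: 0.896 ⊗ 0.309 = max(0, 0.205) = 0.205 ≤ 0.205.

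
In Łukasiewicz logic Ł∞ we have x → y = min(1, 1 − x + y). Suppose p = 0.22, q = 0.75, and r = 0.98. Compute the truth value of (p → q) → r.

0.98

p → q = min(1, 1 − 0.22 + 0.75) = min(1, 1.53) = 1.00
(p → q) → r = min(1, 1 − 1.00 + 0.98) = min(1, 0.98) = 0.98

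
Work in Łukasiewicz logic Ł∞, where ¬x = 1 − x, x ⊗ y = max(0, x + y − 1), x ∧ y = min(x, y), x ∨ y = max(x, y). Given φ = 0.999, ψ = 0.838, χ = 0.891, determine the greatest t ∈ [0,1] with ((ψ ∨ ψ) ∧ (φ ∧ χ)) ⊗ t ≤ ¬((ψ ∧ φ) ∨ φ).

ψ ∨ ψ = max(0.838, 0.838) = 0.838
φ ∧ χ = min(0.999, 0.891) = 0.891
(ψ ∨ ψ) ∧ (φ ∧ χ) = min(0.838, 0.891) = 0.838
So the left factor is (ψ ∨ ψ) ∧ (φ ∧ χ) = 0.838.
ψ ∧ φ = min(0.838, 0.999) = 0.838
(ψ ∧ φ) ∨ φ = max(0.838, 0.999) = 0.999
¬((ψ ∧ φ) ∨ φ) = 1 − 0.999 = 0.001
So the right-hand bound is ¬((ψ ∧ φ) ∨ φ) = 0.001.
The residuum of the Łukasiewicz t-norm gives the supremum: min(1, 1 − 0.838 + 0.001).
1 − 0.838 + 0.001 = 0.163, so t = min(1, 0.163) = 0.163.
Check: 0.838 ⊗ 0.163 = max(0, 0.001) = 0.001 ≤ 0.001.

0.163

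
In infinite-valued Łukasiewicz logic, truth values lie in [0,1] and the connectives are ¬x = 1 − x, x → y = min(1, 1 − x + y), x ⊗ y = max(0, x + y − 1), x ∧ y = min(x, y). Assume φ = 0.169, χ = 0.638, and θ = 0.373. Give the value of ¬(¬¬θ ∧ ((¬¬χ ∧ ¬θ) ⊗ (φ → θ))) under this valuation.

¬θ = 1 − 0.373 = 0.627
¬¬θ = 1 − 0.627 = 0.373
¬χ = 1 − 0.638 = 0.362
¬¬χ = 1 − 0.362 = 0.638
¬¬χ ∧ ¬θ = min(0.638, 0.627) = 0.627
φ → θ = min(1, 1 − 0.169 + 0.373) = min(1, 1.204) = 1.000
(¬¬χ ∧ ¬θ) ⊗ (φ → θ) = max(0, 0.627 + 1.000 − 1) = max(0, 0.627) = 0.627
¬¬θ ∧ ((¬¬χ ∧ ¬θ) ⊗ (φ → θ)) = min(0.373, 0.627) = 0.373
¬(¬¬θ ∧ ((¬¬χ ∧ ¬θ) ⊗ (φ → θ))) = 1 − 0.373 = 0.627

0.627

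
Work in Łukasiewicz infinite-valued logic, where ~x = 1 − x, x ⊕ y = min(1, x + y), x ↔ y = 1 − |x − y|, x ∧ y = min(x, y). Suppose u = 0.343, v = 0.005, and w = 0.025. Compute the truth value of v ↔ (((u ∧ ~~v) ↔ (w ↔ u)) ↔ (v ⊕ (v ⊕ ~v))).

0.682

~v = 1 − 0.005 = 0.995
~~v = 1 − 0.995 = 0.005
u ∧ ~~v = min(0.343, 0.005) = 0.005
w ↔ u = 1 − |0.025 − 0.343| = 1 − 0.318 = 0.682
(u ∧ ~~v) ↔ (w ↔ u) = 1 − |0.005 − 0.682| = 1 − 0.677 = 0.323
v ⊕ ~v = min(1, 0.005 + 0.995) = min(1, 1.000) = 1.000
v ⊕ (v ⊕ ~v) = min(1, 0.005 + 1.000) = min(1, 1.005) = 1.000
((u ∧ ~~v) ↔ (w ↔ u)) ↔ (v ⊕ (v ⊕ ~v)) = 1 − |0.323 − 1.000| = 1 − 0.677 = 0.323
v ↔ (((u ∧ ~~v) ↔ (w ↔ u)) ↔ (v ⊕ (v ⊕ ~v))) = 1 − |0.005 − 0.323| = 1 − 0.318 = 0.682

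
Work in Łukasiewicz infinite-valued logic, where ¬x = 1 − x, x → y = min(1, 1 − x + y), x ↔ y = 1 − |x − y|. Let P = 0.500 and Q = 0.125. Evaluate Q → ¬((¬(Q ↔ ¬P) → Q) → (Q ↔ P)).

¬P = 1 − 0.500 = 0.500
Q ↔ ¬P = 1 − |0.125 − 0.500| = 1 − 0.375 = 0.625
¬(Q ↔ ¬P) = 1 − 0.625 = 0.375
¬(Q ↔ ¬P) → Q = min(1, 1 − 0.375 + 0.125) = min(1, 0.750) = 0.750
Q ↔ P = 1 − |0.125 − 0.500| = 1 − 0.375 = 0.625
(¬(Q ↔ ¬P) → Q) → (Q ↔ P) = min(1, 1 − 0.750 + 0.625) = min(1, 0.875) = 0.875
¬((¬(Q ↔ ¬P) → Q) → (Q ↔ P)) = 1 − 0.875 = 0.125
Q → ¬((¬(Q ↔ ¬P) → Q) → (Q ↔ P)) = min(1, 1 − 0.125 + 0.125) = min(1, 1.000) = 1.000

1.000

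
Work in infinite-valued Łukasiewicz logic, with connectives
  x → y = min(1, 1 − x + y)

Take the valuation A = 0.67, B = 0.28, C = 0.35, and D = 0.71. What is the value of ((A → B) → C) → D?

0.97

A → B = min(1, 1 − 0.67 + 0.28) = min(1, 0.61) = 0.61
(A → B) → C = min(1, 1 − 0.61 + 0.35) = min(1, 0.74) = 0.74
((A → B) → C) → D = min(1, 1 − 0.74 + 0.71) = min(1, 0.97) = 0.97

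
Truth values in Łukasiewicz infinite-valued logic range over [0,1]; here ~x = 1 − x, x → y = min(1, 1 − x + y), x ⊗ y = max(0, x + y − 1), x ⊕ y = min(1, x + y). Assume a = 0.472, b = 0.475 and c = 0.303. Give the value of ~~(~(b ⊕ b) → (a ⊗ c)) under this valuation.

b ⊕ b = min(1, 0.475 + 0.475) = min(1, 0.950) = 0.950
~(b ⊕ b) = 1 − 0.950 = 0.050
a ⊗ c = max(0, 0.472 + 0.303 − 1) = max(0, -0.225) = 0.000
~(b ⊕ b) → (a ⊗ c) = min(1, 1 − 0.050 + 0.000) = min(1, 0.950) = 0.950
~(~(b ⊕ b) → (a ⊗ c)) = 1 − 0.950 = 0.050
~~(~(b ⊕ b) → (a ⊗ c)) = 1 − 0.050 = 0.950

0.950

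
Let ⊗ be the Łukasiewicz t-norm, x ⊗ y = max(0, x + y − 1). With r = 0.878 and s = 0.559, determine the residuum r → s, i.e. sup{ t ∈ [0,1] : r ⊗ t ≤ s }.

The residuum of the Łukasiewicz t-norm gives the supremum: min(1, 1 − 0.878 + 0.559).
1 − 0.878 + 0.559 = 0.681, so t = min(1, 0.681) = 0.681.
Check: 0.878 ⊗ 0.681 = max(0, 0.559) = 0.559 ≤ 0.559.

0.681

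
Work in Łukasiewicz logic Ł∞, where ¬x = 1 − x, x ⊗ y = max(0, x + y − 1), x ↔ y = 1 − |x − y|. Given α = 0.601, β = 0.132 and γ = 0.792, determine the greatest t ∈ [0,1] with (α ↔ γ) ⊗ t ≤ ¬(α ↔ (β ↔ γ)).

α ↔ γ = 1 − |0.601 − 0.792| = 1 − 0.191 = 0.809
So the left factor is α ↔ γ = 0.809.
β ↔ γ = 1 − |0.132 − 0.792| = 1 − 0.660 = 0.340
α ↔ (β ↔ γ) = 1 − |0.601 − 0.340| = 1 − 0.261 = 0.739
¬(α ↔ (β ↔ γ)) = 1 − 0.739 = 0.261
So the right-hand bound is ¬(α ↔ (β ↔ γ)) = 0.261.
The residuum of the Łukasiewicz t-norm gives the supremum: min(1, 1 − 0.809 + 0.261).
1 − 0.809 + 0.261 = 0.452, so t = min(1, 0.452) = 0.452.
Check: 0.809 ⊗ 0.452 = max(0, 0.261) = 0.261 ≤ 0.261.

0.452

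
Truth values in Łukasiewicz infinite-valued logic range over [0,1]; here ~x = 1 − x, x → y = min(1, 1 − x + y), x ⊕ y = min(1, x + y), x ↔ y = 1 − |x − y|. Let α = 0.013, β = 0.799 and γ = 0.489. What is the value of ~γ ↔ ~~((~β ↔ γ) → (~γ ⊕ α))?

0.699

~γ = 1 − 0.489 = 0.511
~β = 1 − 0.799 = 0.201
~β ↔ γ = 1 − |0.201 − 0.489| = 1 − 0.288 = 0.712
~γ ⊕ α = min(1, 0.511 + 0.013) = min(1, 0.524) = 0.524
(~β ↔ γ) → (~γ ⊕ α) = min(1, 1 − 0.712 + 0.524) = min(1, 0.812) = 0.812
~((~β ↔ γ) → (~γ ⊕ α)) = 1 − 0.812 = 0.188
~~((~β ↔ γ) → (~γ ⊕ α)) = 1 − 0.188 = 0.812
~γ ↔ ~~((~β ↔ γ) → (~γ ⊕ α)) = 1 − |0.511 − 0.812| = 1 − 0.301 = 0.699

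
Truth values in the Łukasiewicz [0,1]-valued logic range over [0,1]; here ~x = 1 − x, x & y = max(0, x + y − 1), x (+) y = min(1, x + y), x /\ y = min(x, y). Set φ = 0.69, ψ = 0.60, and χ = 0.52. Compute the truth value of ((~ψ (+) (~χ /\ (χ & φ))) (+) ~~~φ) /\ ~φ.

0.31

~ψ = 1 − 0.60 = 0.40
~χ = 1 − 0.52 = 0.48
χ & φ = max(0, 0.52 + 0.69 − 1) = max(0, 0.21) = 0.21
~χ /\ (χ & φ) = min(0.48, 0.21) = 0.21
~ψ (+) (~χ /\ (χ & φ)) = min(1, 0.40 + 0.21) = min(1, 0.61) = 0.61
~φ = 1 − 0.69 = 0.31
~~φ = 1 − 0.31 = 0.69
~~~φ = 1 − 0.69 = 0.31
(~ψ (+) (~χ /\ (χ & φ))) (+) ~~~φ = min(1, 0.61 + 0.31) = min(1, 0.92) = 0.92
((~ψ (+) (~χ /\ (χ & φ))) (+) ~~~φ) /\ ~φ = min(0.92, 0.31) = 0.31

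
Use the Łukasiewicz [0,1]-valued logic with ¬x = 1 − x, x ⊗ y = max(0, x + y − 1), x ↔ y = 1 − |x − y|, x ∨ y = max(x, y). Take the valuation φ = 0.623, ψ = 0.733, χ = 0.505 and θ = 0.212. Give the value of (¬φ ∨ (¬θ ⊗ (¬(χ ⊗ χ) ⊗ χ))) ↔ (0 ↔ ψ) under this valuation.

¬φ = 1 − 0.623 = 0.377
¬θ = 1 − 0.212 = 0.788
χ ⊗ χ = max(0, 0.505 + 0.505 − 1) = max(0, 0.010) = 0.010
¬(χ ⊗ χ) = 1 − 0.010 = 0.990
¬(χ ⊗ χ) ⊗ χ = max(0, 0.990 + 0.505 − 1) = max(0, 0.495) = 0.495
¬θ ⊗ (¬(χ ⊗ χ) ⊗ χ) = max(0, 0.788 + 0.495 − 1) = max(0, 0.283) = 0.283
¬φ ∨ (¬θ ⊗ (¬(χ ⊗ χ) ⊗ χ)) = max(0.377, 0.283) = 0.377
0 ↔ ψ = 1 − |0.000 − 0.733| = 1 − 0.733 = 0.267
(¬φ ∨ (¬θ ⊗ (¬(χ ⊗ χ) ⊗ χ))) ↔ (0 ↔ ψ) = 1 − |0.377 − 0.267| = 1 − 0.110 = 0.890

0.890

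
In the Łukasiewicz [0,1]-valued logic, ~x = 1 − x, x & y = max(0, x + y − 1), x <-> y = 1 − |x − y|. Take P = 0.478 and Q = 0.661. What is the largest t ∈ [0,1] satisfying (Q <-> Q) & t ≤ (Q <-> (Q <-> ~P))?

Q <-> Q = 1 − |0.661 − 0.661| = 1 − 0.000 = 1.000
So the left factor is Q <-> Q = 1.000.
~P = 1 − 0.478 = 0.522
Q <-> ~P = 1 − |0.661 − 0.522| = 1 − 0.139 = 0.861
Q <-> (Q <-> ~P) = 1 − |0.661 − 0.861| = 1 − 0.200 = 0.800
So the right-hand bound is Q <-> (Q <-> ~P) = 0.800.
The residuum of the Łukasiewicz t-norm gives the supremum: min(1, 1 − 1.000 + 0.800).
1 − 1.000 + 0.800 = 0.800, so t = min(1, 0.800) = 0.800.
Check: 1.000 & 0.800 = max(0, 0.800) = 0.800 ≤ 0.800.

0.800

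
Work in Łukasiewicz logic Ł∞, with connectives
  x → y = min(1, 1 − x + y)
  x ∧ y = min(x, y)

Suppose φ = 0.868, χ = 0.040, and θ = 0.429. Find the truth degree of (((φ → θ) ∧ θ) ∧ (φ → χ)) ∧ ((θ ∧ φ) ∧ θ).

0.172

φ → θ = min(1, 1 − 0.868 + 0.429) = min(1, 0.561) = 0.561
(φ → θ) ∧ θ = min(0.561, 0.429) = 0.429
φ → χ = min(1, 1 − 0.868 + 0.040) = min(1, 0.172) = 0.172
((φ → θ) ∧ θ) ∧ (φ → χ) = min(0.429, 0.172) = 0.172
θ ∧ φ = min(0.429, 0.868) = 0.429
(θ ∧ φ) ∧ θ = min(0.429, 0.429) = 0.429
(((φ → θ) ∧ θ) ∧ (φ → χ)) ∧ ((θ ∧ φ) ∧ θ) = min(0.172, 0.429) = 0.172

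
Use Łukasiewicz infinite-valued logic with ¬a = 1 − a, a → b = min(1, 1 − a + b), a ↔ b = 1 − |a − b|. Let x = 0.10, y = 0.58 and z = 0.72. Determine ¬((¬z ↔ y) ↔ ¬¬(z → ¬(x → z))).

¬z = 1 − 0.72 = 0.28
¬z ↔ y = 1 − |0.28 − 0.58| = 1 − 0.30 = 0.70
x → z = min(1, 1 − 0.10 + 0.72) = min(1, 1.62) = 1.00
¬(x → z) = 1 − 1.00 = 0.00
z → ¬(x → z) = min(1, 1 − 0.72 + 0.00) = min(1, 0.28) = 0.28
¬(z → ¬(x → z)) = 1 − 0.28 = 0.72
¬¬(z → ¬(x → z)) = 1 − 0.72 = 0.28
(¬z ↔ y) ↔ ¬¬(z → ¬(x → z)) = 1 − |0.70 − 0.28| = 1 − 0.42 = 0.58
¬((¬z ↔ y) ↔ ¬¬(z → ¬(x → z))) = 1 − 0.58 = 0.42

0.42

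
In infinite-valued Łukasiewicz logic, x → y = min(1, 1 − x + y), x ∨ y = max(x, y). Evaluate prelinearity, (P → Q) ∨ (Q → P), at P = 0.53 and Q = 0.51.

1.00

P → Q = min(1, 1 − 0.53 + 0.51) = min(1, 0.98) = 0.98
Q → P = min(1, 1 − 0.51 + 0.53) = min(1, 1.02) = 1.00
(P → Q) ∨ (Q → P) = max(0.98, 1.00) = 1.00
(As expected: a Ł∞-tautology — holds in every MV-chain.)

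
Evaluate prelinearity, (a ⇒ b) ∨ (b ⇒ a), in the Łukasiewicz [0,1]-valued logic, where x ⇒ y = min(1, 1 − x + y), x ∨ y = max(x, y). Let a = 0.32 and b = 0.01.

1.00

a ⇒ b = min(1, 1 − 0.32 + 0.01) = min(1, 0.69) = 0.69
b ⇒ a = min(1, 1 − 0.01 + 0.32) = min(1, 1.31) = 1.00
(a ⇒ b) ∨ (b ⇒ a) = max(0.69, 1.00) = 1.00
(As expected: a Ł∞-tautology — holds in every MV-chain.)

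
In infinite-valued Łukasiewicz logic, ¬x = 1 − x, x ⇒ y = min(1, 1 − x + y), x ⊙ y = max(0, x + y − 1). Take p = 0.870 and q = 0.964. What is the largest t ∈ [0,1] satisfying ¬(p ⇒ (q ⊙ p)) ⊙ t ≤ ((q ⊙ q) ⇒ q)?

1.000

q ⊙ p = max(0, 0.964 + 0.870 − 1) = max(0, 0.834) = 0.834
p ⇒ (q ⊙ p) = min(1, 1 − 0.870 + 0.834) = min(1, 0.964) = 0.964
¬(p ⇒ (q ⊙ p)) = 1 − 0.964 = 0.036
So the left factor is ¬(p ⇒ (q ⊙ p)) = 0.036.
q ⊙ q = max(0, 0.964 + 0.964 − 1) = max(0, 0.928) = 0.928
(q ⊙ q) ⇒ q = min(1, 1 − 0.928 + 0.964) = min(1, 1.036) = 1.000
So the right-hand bound is (q ⊙ q) ⇒ q = 1.000.
The residuum of the Łukasiewicz t-norm gives the supremum: min(1, 1 − 0.036 + 1.000).
1 − 0.036 + 1.000 = 1.964, so t = min(1, 1.964) = 1.000.
Check: 0.036 ⊙ 1.000 = max(0, 0.036) = 0.036 ≤ 1.000.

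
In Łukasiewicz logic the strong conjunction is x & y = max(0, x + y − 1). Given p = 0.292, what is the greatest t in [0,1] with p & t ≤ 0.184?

The residuum of the Łukasiewicz t-norm gives the supremum: min(1, 1 − 0.292 + 0.184).
1 − 0.292 + 0.184 = 0.892, so t = min(1, 0.892) = 0.892.
Check: 0.292 & 0.892 = max(0, 0.184) = 0.184 ≤ 0.184.

0.892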